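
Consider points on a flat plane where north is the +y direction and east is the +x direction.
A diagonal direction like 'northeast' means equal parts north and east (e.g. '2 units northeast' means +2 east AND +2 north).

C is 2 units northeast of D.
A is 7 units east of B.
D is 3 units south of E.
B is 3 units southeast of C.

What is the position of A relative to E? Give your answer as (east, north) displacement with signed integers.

Answer: A is at (east=12, north=-4) relative to E.

Derivation:
Place E at the origin (east=0, north=0).
  D is 3 units south of E: delta (east=+0, north=-3); D at (east=0, north=-3).
  C is 2 units northeast of D: delta (east=+2, north=+2); C at (east=2, north=-1).
  B is 3 units southeast of C: delta (east=+3, north=-3); B at (east=5, north=-4).
  A is 7 units east of B: delta (east=+7, north=+0); A at (east=12, north=-4).
Therefore A relative to E: (east=12, north=-4).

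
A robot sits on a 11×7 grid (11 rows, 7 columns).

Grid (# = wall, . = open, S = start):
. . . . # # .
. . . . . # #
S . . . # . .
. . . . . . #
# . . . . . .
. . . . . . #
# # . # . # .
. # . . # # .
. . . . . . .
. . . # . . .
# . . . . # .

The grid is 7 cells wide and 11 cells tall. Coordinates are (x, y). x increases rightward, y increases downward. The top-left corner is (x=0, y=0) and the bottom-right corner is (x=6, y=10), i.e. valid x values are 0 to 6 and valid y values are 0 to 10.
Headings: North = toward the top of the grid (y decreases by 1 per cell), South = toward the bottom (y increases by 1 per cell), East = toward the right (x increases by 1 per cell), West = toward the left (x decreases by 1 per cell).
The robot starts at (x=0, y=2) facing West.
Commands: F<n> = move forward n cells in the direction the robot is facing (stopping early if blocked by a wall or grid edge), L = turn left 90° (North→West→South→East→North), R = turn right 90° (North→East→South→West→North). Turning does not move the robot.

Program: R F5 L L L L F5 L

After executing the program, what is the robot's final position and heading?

Start: (x=0, y=2), facing West
  R: turn right, now facing North
  F5: move forward 2/5 (blocked), now at (x=0, y=0)
  L: turn left, now facing West
  L: turn left, now facing South
  L: turn left, now facing East
  L: turn left, now facing North
  F5: move forward 0/5 (blocked), now at (x=0, y=0)
  L: turn left, now facing West
Final: (x=0, y=0), facing West

Answer: Final position: (x=0, y=0), facing West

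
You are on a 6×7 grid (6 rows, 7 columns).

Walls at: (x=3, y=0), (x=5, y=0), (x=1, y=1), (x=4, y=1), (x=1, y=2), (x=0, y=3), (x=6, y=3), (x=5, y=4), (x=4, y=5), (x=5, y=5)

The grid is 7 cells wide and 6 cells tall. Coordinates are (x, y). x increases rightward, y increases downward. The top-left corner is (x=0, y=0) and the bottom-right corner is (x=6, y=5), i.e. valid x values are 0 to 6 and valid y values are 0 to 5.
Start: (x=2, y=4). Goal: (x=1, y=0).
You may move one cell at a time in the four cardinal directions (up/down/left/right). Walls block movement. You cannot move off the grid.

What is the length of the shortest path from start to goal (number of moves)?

Answer: Shortest path length: 5

Derivation:
BFS from (x=2, y=4) until reaching (x=1, y=0):
  Distance 0: (x=2, y=4)
  Distance 1: (x=2, y=3), (x=1, y=4), (x=3, y=4), (x=2, y=5)
  Distance 2: (x=2, y=2), (x=1, y=3), (x=3, y=3), (x=0, y=4), (x=4, y=4), (x=1, y=5), (x=3, y=5)
  Distance 3: (x=2, y=1), (x=3, y=2), (x=4, y=3), (x=0, y=5)
  Distance 4: (x=2, y=0), (x=3, y=1), (x=4, y=2), (x=5, y=3)
  Distance 5: (x=1, y=0), (x=5, y=2)  <- goal reached here
One shortest path (5 moves): (x=2, y=4) -> (x=2, y=3) -> (x=2, y=2) -> (x=2, y=1) -> (x=2, y=0) -> (x=1, y=0)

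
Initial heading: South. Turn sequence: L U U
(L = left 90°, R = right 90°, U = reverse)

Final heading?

Start: South
  L (left (90° counter-clockwise)) -> East
  U (U-turn (180°)) -> West
  U (U-turn (180°)) -> East
Final: East

Answer: Final heading: East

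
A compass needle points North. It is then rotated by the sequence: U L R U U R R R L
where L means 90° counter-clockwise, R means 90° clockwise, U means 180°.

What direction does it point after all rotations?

Start: North
  U (U-turn (180°)) -> South
  L (left (90° counter-clockwise)) -> East
  R (right (90° clockwise)) -> South
  U (U-turn (180°)) -> North
  U (U-turn (180°)) -> South
  R (right (90° clockwise)) -> West
  R (right (90° clockwise)) -> North
  R (right (90° clockwise)) -> East
  L (left (90° counter-clockwise)) -> North
Final: North

Answer: Final heading: North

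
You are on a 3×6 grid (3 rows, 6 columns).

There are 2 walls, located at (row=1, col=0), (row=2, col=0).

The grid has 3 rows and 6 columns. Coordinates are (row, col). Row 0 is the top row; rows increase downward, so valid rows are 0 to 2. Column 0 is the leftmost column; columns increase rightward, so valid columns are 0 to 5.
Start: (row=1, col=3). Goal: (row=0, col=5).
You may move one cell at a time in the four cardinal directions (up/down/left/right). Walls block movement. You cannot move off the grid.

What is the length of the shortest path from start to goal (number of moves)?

Answer: Shortest path length: 3

Derivation:
BFS from (row=1, col=3) until reaching (row=0, col=5):
  Distance 0: (row=1, col=3)
  Distance 1: (row=0, col=3), (row=1, col=2), (row=1, col=4), (row=2, col=3)
  Distance 2: (row=0, col=2), (row=0, col=4), (row=1, col=1), (row=1, col=5), (row=2, col=2), (row=2, col=4)
  Distance 3: (row=0, col=1), (row=0, col=5), (row=2, col=1), (row=2, col=5)  <- goal reached here
One shortest path (3 moves): (row=1, col=3) -> (row=1, col=4) -> (row=1, col=5) -> (row=0, col=5)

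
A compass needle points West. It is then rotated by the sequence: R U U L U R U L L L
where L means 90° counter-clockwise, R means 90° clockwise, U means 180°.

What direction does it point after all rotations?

Start: West
  R (right (90° clockwise)) -> North
  U (U-turn (180°)) -> South
  U (U-turn (180°)) -> North
  L (left (90° counter-clockwise)) -> West
  U (U-turn (180°)) -> East
  R (right (90° clockwise)) -> South
  U (U-turn (180°)) -> North
  L (left (90° counter-clockwise)) -> West
  L (left (90° counter-clockwise)) -> South
  L (left (90° counter-clockwise)) -> East
Final: East

Answer: Final heading: East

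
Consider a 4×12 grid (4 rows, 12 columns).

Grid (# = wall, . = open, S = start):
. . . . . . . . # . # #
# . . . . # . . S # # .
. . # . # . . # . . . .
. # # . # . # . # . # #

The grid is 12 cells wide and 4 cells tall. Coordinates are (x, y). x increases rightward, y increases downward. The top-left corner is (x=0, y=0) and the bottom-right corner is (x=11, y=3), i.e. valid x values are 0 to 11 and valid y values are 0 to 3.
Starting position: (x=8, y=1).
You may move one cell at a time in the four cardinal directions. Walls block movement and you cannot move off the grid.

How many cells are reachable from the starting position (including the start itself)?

Answer: Reachable cells: 29

Derivation:
BFS flood-fill from (x=8, y=1):
  Distance 0: (x=8, y=1)
  Distance 1: (x=7, y=1), (x=8, y=2)
  Distance 2: (x=7, y=0), (x=6, y=1), (x=9, y=2)
  Distance 3: (x=6, y=0), (x=6, y=2), (x=10, y=2), (x=9, y=3)
  Distance 4: (x=5, y=0), (x=5, y=2), (x=11, y=2)
  Distance 5: (x=4, y=0), (x=11, y=1), (x=5, y=3)
  Distance 6: (x=3, y=0), (x=4, y=1)
  Distance 7: (x=2, y=0), (x=3, y=1)
  Distance 8: (x=1, y=0), (x=2, y=1), (x=3, y=2)
  Distance 9: (x=0, y=0), (x=1, y=1), (x=3, y=3)
  Distance 10: (x=1, y=2)
  Distance 11: (x=0, y=2)
  Distance 12: (x=0, y=3)
Total reachable: 29 (grid has 31 open cells total)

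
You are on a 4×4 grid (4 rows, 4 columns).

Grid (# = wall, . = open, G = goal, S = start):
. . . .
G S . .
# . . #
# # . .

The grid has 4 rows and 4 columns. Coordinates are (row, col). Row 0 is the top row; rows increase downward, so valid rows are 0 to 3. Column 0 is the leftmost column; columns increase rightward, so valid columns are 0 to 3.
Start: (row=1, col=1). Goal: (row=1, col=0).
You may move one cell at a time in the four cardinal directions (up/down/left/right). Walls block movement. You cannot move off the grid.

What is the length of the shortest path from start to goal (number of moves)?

Answer: Shortest path length: 1

Derivation:
BFS from (row=1, col=1) until reaching (row=1, col=0):
  Distance 0: (row=1, col=1)
  Distance 1: (row=0, col=1), (row=1, col=0), (row=1, col=2), (row=2, col=1)  <- goal reached here
One shortest path (1 moves): (row=1, col=1) -> (row=1, col=0)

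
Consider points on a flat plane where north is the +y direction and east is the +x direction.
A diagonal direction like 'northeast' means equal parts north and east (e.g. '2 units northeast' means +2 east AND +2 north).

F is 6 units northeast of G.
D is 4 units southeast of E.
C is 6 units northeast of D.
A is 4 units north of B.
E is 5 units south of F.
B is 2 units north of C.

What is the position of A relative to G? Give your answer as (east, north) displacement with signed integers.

Place G at the origin (east=0, north=0).
  F is 6 units northeast of G: delta (east=+6, north=+6); F at (east=6, north=6).
  E is 5 units south of F: delta (east=+0, north=-5); E at (east=6, north=1).
  D is 4 units southeast of E: delta (east=+4, north=-4); D at (east=10, north=-3).
  C is 6 units northeast of D: delta (east=+6, north=+6); C at (east=16, north=3).
  B is 2 units north of C: delta (east=+0, north=+2); B at (east=16, north=5).
  A is 4 units north of B: delta (east=+0, north=+4); A at (east=16, north=9).
Therefore A relative to G: (east=16, north=9).

Answer: A is at (east=16, north=9) relative to G.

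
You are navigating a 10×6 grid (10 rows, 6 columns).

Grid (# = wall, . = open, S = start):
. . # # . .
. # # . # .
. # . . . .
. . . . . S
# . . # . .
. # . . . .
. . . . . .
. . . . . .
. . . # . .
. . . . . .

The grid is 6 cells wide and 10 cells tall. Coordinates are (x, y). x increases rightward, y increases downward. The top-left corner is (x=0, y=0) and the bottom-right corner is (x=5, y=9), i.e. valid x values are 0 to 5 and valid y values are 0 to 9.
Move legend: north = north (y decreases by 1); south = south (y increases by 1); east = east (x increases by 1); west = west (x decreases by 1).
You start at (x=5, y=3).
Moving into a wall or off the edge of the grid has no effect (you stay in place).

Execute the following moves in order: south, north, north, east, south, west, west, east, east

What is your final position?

Answer: Final position: (x=5, y=3)

Derivation:
Start: (x=5, y=3)
  south (south): (x=5, y=3) -> (x=5, y=4)
  north (north): (x=5, y=4) -> (x=5, y=3)
  north (north): (x=5, y=3) -> (x=5, y=2)
  east (east): blocked, stay at (x=5, y=2)
  south (south): (x=5, y=2) -> (x=5, y=3)
  west (west): (x=5, y=3) -> (x=4, y=3)
  west (west): (x=4, y=3) -> (x=3, y=3)
  east (east): (x=3, y=3) -> (x=4, y=3)
  east (east): (x=4, y=3) -> (x=5, y=3)
Final: (x=5, y=3)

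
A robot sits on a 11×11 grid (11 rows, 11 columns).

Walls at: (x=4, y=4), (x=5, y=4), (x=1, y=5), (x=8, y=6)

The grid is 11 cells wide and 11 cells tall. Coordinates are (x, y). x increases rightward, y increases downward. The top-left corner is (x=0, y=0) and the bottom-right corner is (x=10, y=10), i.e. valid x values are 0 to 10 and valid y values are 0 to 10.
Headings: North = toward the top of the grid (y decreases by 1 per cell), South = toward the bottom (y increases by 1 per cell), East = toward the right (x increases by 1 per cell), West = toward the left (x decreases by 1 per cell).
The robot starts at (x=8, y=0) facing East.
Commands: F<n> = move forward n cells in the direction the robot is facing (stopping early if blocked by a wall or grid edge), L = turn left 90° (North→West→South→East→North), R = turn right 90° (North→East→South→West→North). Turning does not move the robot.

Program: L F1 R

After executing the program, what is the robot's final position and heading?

Answer: Final position: (x=8, y=0), facing East

Derivation:
Start: (x=8, y=0), facing East
  L: turn left, now facing North
  F1: move forward 0/1 (blocked), now at (x=8, y=0)
  R: turn right, now facing East
Final: (x=8, y=0), facing East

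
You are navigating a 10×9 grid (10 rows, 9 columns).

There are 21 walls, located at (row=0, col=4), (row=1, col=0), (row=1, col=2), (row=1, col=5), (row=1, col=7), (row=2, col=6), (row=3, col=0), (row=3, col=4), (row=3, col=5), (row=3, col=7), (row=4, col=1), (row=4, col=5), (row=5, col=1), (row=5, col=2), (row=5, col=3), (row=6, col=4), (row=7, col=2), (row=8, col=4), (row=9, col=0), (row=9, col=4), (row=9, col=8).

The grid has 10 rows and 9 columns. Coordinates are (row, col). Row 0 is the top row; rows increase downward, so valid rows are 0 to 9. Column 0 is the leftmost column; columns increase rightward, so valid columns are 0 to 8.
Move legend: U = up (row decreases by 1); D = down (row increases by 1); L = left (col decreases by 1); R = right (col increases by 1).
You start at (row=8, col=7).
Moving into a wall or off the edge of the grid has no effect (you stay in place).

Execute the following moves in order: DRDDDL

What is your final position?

Start: (row=8, col=7)
  D (down): (row=8, col=7) -> (row=9, col=7)
  R (right): blocked, stay at (row=9, col=7)
  [×3]D (down): blocked, stay at (row=9, col=7)
  L (left): (row=9, col=7) -> (row=9, col=6)
Final: (row=9, col=6)

Answer: Final position: (row=9, col=6)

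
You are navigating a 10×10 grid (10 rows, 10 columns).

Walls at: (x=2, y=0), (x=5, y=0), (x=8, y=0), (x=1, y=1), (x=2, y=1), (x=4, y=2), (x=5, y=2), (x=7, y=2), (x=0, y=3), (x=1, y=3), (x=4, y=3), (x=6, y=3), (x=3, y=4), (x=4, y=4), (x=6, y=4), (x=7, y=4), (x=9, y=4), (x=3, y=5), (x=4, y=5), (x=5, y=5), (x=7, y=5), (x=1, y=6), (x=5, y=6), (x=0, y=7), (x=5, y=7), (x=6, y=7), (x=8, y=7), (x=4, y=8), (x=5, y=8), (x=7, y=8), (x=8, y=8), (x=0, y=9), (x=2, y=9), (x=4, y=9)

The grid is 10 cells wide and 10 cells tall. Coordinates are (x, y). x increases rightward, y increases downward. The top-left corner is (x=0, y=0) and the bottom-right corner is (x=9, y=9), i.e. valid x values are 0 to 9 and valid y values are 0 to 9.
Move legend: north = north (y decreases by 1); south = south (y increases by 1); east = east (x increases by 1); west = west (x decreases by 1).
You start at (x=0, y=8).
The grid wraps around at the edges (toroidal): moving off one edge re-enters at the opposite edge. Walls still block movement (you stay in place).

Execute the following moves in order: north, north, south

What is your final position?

Answer: Final position: (x=0, y=8)

Derivation:
Start: (x=0, y=8)
  north (north): blocked, stay at (x=0, y=8)
  north (north): blocked, stay at (x=0, y=8)
  south (south): blocked, stay at (x=0, y=8)
Final: (x=0, y=8)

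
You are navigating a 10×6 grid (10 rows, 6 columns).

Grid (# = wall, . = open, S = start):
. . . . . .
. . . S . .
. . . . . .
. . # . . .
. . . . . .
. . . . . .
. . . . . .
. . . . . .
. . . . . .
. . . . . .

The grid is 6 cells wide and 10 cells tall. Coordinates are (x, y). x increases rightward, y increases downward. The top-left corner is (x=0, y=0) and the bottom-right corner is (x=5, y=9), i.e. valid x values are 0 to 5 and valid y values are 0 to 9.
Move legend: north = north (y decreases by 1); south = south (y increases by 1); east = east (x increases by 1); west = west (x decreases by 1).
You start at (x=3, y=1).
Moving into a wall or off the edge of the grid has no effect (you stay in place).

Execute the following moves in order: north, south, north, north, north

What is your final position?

Start: (x=3, y=1)
  north (north): (x=3, y=1) -> (x=3, y=0)
  south (south): (x=3, y=0) -> (x=3, y=1)
  north (north): (x=3, y=1) -> (x=3, y=0)
  north (north): blocked, stay at (x=3, y=0)
  north (north): blocked, stay at (x=3, y=0)
Final: (x=3, y=0)

Answer: Final position: (x=3, y=0)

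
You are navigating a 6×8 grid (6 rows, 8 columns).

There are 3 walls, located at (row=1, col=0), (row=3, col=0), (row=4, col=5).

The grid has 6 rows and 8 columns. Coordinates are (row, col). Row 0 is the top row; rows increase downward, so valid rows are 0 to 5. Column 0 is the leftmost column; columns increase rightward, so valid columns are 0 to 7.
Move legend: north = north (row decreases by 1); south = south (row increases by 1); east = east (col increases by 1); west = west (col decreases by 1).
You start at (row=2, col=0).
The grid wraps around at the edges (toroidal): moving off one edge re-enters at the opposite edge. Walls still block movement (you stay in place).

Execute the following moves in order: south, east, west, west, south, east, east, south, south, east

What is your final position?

Start: (row=2, col=0)
  south (south): blocked, stay at (row=2, col=0)
  east (east): (row=2, col=0) -> (row=2, col=1)
  west (west): (row=2, col=1) -> (row=2, col=0)
  west (west): (row=2, col=0) -> (row=2, col=7)
  south (south): (row=2, col=7) -> (row=3, col=7)
  east (east): blocked, stay at (row=3, col=7)
  east (east): blocked, stay at (row=3, col=7)
  south (south): (row=3, col=7) -> (row=4, col=7)
  south (south): (row=4, col=7) -> (row=5, col=7)
  east (east): (row=5, col=7) -> (row=5, col=0)
Final: (row=5, col=0)

Answer: Final position: (row=5, col=0)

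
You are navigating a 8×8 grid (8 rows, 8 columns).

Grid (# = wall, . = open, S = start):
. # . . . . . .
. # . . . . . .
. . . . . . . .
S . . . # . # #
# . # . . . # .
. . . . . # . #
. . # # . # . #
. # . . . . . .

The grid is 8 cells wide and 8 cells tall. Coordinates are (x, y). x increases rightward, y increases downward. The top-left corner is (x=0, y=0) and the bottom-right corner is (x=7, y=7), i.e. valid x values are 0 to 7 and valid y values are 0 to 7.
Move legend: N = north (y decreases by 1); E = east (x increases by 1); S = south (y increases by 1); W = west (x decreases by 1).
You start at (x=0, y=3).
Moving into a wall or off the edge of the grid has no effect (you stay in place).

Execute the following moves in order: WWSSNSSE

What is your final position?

Start: (x=0, y=3)
  W (west): blocked, stay at (x=0, y=3)
  W (west): blocked, stay at (x=0, y=3)
  S (south): blocked, stay at (x=0, y=3)
  S (south): blocked, stay at (x=0, y=3)
  N (north): (x=0, y=3) -> (x=0, y=2)
  S (south): (x=0, y=2) -> (x=0, y=3)
  S (south): blocked, stay at (x=0, y=3)
  E (east): (x=0, y=3) -> (x=1, y=3)
Final: (x=1, y=3)

Answer: Final position: (x=1, y=3)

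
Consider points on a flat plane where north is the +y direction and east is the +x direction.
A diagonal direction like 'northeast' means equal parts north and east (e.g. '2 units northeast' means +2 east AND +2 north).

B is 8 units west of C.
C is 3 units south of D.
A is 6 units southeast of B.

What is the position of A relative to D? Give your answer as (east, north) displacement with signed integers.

Answer: A is at (east=-2, north=-9) relative to D.

Derivation:
Place D at the origin (east=0, north=0).
  C is 3 units south of D: delta (east=+0, north=-3); C at (east=0, north=-3).
  B is 8 units west of C: delta (east=-8, north=+0); B at (east=-8, north=-3).
  A is 6 units southeast of B: delta (east=+6, north=-6); A at (east=-2, north=-9).
Therefore A relative to D: (east=-2, north=-9).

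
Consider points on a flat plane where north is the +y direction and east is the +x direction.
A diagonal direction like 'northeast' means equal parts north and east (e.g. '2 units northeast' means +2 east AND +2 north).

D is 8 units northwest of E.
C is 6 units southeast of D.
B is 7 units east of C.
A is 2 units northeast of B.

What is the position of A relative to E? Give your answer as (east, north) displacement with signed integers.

Place E at the origin (east=0, north=0).
  D is 8 units northwest of E: delta (east=-8, north=+8); D at (east=-8, north=8).
  C is 6 units southeast of D: delta (east=+6, north=-6); C at (east=-2, north=2).
  B is 7 units east of C: delta (east=+7, north=+0); B at (east=5, north=2).
  A is 2 units northeast of B: delta (east=+2, north=+2); A at (east=7, north=4).
Therefore A relative to E: (east=7, north=4).

Answer: A is at (east=7, north=4) relative to E.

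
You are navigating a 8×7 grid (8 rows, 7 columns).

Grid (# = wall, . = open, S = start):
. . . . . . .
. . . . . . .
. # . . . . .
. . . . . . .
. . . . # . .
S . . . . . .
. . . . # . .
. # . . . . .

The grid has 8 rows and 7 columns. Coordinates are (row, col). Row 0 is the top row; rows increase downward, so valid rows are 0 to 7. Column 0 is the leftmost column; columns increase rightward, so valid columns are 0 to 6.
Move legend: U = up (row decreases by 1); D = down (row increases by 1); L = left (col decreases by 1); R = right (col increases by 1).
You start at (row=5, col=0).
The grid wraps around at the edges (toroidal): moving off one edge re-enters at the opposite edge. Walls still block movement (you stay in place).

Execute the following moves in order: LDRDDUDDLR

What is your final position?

Start: (row=5, col=0)
  L (left): (row=5, col=0) -> (row=5, col=6)
  D (down): (row=5, col=6) -> (row=6, col=6)
  R (right): (row=6, col=6) -> (row=6, col=0)
  D (down): (row=6, col=0) -> (row=7, col=0)
  D (down): (row=7, col=0) -> (row=0, col=0)
  U (up): (row=0, col=0) -> (row=7, col=0)
  D (down): (row=7, col=0) -> (row=0, col=0)
  D (down): (row=0, col=0) -> (row=1, col=0)
  L (left): (row=1, col=0) -> (row=1, col=6)
  R (right): (row=1, col=6) -> (row=1, col=0)
Final: (row=1, col=0)

Answer: Final position: (row=1, col=0)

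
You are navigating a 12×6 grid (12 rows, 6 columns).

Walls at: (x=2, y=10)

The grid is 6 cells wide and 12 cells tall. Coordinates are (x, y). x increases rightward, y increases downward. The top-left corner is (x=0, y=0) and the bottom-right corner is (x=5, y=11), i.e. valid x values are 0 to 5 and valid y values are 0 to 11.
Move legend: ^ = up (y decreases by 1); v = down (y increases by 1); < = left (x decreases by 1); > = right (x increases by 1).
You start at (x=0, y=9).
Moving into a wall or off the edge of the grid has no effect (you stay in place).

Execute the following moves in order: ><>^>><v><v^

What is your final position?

Answer: Final position: (x=2, y=8)

Derivation:
Start: (x=0, y=9)
  > (right): (x=0, y=9) -> (x=1, y=9)
  < (left): (x=1, y=9) -> (x=0, y=9)
  > (right): (x=0, y=9) -> (x=1, y=9)
  ^ (up): (x=1, y=9) -> (x=1, y=8)
  > (right): (x=1, y=8) -> (x=2, y=8)
  > (right): (x=2, y=8) -> (x=3, y=8)
  < (left): (x=3, y=8) -> (x=2, y=8)
  v (down): (x=2, y=8) -> (x=2, y=9)
  > (right): (x=2, y=9) -> (x=3, y=9)
  < (left): (x=3, y=9) -> (x=2, y=9)
  v (down): blocked, stay at (x=2, y=9)
  ^ (up): (x=2, y=9) -> (x=2, y=8)
Final: (x=2, y=8)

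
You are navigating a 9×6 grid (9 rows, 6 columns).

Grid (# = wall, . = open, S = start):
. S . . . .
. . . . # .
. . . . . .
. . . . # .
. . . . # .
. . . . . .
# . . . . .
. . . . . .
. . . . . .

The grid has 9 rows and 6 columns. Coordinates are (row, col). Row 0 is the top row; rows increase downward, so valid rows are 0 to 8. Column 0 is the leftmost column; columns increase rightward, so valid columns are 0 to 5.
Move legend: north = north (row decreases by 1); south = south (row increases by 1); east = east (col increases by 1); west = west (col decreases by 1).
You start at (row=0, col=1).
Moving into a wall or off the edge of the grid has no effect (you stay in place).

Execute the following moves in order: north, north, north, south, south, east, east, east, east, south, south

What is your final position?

Start: (row=0, col=1)
  [×3]north (north): blocked, stay at (row=0, col=1)
  south (south): (row=0, col=1) -> (row=1, col=1)
  south (south): (row=1, col=1) -> (row=2, col=1)
  east (east): (row=2, col=1) -> (row=2, col=2)
  east (east): (row=2, col=2) -> (row=2, col=3)
  east (east): (row=2, col=3) -> (row=2, col=4)
  east (east): (row=2, col=4) -> (row=2, col=5)
  south (south): (row=2, col=5) -> (row=3, col=5)
  south (south): (row=3, col=5) -> (row=4, col=5)
Final: (row=4, col=5)

Answer: Final position: (row=4, col=5)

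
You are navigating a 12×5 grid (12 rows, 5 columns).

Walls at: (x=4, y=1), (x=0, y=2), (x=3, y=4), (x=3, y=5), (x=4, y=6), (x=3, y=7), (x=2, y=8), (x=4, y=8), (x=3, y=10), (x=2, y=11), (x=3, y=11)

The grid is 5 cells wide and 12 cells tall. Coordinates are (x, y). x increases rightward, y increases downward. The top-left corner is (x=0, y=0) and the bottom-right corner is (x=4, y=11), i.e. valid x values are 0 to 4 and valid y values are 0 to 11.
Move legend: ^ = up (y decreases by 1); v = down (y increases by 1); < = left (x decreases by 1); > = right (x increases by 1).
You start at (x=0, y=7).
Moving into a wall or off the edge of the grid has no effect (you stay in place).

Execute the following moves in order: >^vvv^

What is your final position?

Answer: Final position: (x=1, y=8)

Derivation:
Start: (x=0, y=7)
  > (right): (x=0, y=7) -> (x=1, y=7)
  ^ (up): (x=1, y=7) -> (x=1, y=6)
  v (down): (x=1, y=6) -> (x=1, y=7)
  v (down): (x=1, y=7) -> (x=1, y=8)
  v (down): (x=1, y=8) -> (x=1, y=9)
  ^ (up): (x=1, y=9) -> (x=1, y=8)
Final: (x=1, y=8)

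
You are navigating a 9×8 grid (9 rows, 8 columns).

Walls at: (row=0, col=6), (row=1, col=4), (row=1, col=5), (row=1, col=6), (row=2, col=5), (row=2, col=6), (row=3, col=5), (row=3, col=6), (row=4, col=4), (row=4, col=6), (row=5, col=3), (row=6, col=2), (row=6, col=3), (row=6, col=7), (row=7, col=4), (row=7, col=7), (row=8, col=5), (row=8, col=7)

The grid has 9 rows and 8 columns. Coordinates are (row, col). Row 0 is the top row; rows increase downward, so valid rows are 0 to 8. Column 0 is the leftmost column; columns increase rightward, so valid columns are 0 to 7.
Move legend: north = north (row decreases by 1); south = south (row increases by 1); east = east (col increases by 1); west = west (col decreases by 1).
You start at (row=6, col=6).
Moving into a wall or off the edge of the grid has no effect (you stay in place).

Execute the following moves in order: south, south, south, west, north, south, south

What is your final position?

Answer: Final position: (row=8, col=6)

Derivation:
Start: (row=6, col=6)
  south (south): (row=6, col=6) -> (row=7, col=6)
  south (south): (row=7, col=6) -> (row=8, col=6)
  south (south): blocked, stay at (row=8, col=6)
  west (west): blocked, stay at (row=8, col=6)
  north (north): (row=8, col=6) -> (row=7, col=6)
  south (south): (row=7, col=6) -> (row=8, col=6)
  south (south): blocked, stay at (row=8, col=6)
Final: (row=8, col=6)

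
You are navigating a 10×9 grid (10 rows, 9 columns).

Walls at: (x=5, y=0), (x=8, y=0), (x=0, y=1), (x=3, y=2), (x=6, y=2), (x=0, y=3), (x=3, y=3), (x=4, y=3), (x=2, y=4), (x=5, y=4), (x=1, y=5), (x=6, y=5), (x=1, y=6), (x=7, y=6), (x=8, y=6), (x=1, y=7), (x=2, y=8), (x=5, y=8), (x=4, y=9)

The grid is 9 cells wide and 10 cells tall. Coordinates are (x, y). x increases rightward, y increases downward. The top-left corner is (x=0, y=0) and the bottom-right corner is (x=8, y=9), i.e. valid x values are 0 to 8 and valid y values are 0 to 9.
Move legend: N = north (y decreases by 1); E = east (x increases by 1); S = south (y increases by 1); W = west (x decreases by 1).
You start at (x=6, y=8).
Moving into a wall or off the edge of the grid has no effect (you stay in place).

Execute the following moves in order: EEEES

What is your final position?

Start: (x=6, y=8)
  E (east): (x=6, y=8) -> (x=7, y=8)
  E (east): (x=7, y=8) -> (x=8, y=8)
  E (east): blocked, stay at (x=8, y=8)
  E (east): blocked, stay at (x=8, y=8)
  S (south): (x=8, y=8) -> (x=8, y=9)
Final: (x=8, y=9)

Answer: Final position: (x=8, y=9)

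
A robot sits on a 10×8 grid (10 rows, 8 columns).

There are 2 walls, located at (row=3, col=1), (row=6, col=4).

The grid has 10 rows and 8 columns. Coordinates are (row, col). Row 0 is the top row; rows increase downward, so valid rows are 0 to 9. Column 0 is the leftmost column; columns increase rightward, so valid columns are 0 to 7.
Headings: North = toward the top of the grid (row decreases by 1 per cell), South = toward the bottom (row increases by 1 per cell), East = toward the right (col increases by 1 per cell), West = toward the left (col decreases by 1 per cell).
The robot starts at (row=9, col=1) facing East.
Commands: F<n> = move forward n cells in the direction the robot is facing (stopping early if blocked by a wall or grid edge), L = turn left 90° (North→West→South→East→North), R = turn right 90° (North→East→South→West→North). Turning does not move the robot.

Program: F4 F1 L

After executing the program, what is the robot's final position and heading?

Start: (row=9, col=1), facing East
  F4: move forward 4, now at (row=9, col=5)
  F1: move forward 1, now at (row=9, col=6)
  L: turn left, now facing North
Final: (row=9, col=6), facing North

Answer: Final position: (row=9, col=6), facing North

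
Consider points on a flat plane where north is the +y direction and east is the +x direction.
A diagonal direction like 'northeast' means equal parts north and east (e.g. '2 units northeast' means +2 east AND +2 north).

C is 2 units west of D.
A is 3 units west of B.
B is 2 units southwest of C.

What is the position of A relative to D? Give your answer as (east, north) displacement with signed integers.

Place D at the origin (east=0, north=0).
  C is 2 units west of D: delta (east=-2, north=+0); C at (east=-2, north=0).
  B is 2 units southwest of C: delta (east=-2, north=-2); B at (east=-4, north=-2).
  A is 3 units west of B: delta (east=-3, north=+0); A at (east=-7, north=-2).
Therefore A relative to D: (east=-7, north=-2).

Answer: A is at (east=-7, north=-2) relative to D.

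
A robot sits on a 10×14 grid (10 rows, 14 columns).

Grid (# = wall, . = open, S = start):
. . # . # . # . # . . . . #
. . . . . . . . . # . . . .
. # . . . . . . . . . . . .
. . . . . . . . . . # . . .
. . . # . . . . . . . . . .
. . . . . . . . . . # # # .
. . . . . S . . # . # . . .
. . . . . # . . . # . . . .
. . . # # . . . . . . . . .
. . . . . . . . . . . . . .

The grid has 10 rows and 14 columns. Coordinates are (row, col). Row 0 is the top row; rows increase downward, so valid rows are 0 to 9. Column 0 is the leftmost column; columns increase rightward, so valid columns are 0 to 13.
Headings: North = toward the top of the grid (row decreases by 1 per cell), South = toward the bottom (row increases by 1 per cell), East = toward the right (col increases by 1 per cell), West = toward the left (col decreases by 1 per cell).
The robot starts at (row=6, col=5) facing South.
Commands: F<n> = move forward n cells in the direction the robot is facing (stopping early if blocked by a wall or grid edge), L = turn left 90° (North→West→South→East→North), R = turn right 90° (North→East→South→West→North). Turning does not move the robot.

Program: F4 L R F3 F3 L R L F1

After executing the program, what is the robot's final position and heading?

Start: (row=6, col=5), facing South
  F4: move forward 0/4 (blocked), now at (row=6, col=5)
  L: turn left, now facing East
  R: turn right, now facing South
  F3: move forward 0/3 (blocked), now at (row=6, col=5)
  F3: move forward 0/3 (blocked), now at (row=6, col=5)
  L: turn left, now facing East
  R: turn right, now facing South
  L: turn left, now facing East
  F1: move forward 1, now at (row=6, col=6)
Final: (row=6, col=6), facing East

Answer: Final position: (row=6, col=6), facing East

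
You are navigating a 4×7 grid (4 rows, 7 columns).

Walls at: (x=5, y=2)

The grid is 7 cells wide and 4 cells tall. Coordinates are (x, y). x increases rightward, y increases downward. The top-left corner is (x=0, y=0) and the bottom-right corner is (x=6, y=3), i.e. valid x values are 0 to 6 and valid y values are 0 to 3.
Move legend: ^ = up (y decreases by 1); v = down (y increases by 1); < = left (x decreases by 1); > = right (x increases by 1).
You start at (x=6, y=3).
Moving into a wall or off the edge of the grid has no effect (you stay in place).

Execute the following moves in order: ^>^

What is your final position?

Start: (x=6, y=3)
  ^ (up): (x=6, y=3) -> (x=6, y=2)
  > (right): blocked, stay at (x=6, y=2)
  ^ (up): (x=6, y=2) -> (x=6, y=1)
Final: (x=6, y=1)

Answer: Final position: (x=6, y=1)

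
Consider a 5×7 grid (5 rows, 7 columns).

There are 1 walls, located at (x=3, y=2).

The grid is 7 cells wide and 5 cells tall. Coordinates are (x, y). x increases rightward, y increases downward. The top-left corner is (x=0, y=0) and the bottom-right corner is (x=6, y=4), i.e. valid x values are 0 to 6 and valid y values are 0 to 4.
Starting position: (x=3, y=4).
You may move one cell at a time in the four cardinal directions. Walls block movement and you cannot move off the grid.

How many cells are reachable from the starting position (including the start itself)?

BFS flood-fill from (x=3, y=4):
  Distance 0: (x=3, y=4)
  Distance 1: (x=3, y=3), (x=2, y=4), (x=4, y=4)
  Distance 2: (x=2, y=3), (x=4, y=3), (x=1, y=4), (x=5, y=4)
  Distance 3: (x=2, y=2), (x=4, y=2), (x=1, y=3), (x=5, y=3), (x=0, y=4), (x=6, y=4)
  Distance 4: (x=2, y=1), (x=4, y=1), (x=1, y=2), (x=5, y=2), (x=0, y=3), (x=6, y=3)
  Distance 5: (x=2, y=0), (x=4, y=0), (x=1, y=1), (x=3, y=1), (x=5, y=1), (x=0, y=2), (x=6, y=2)
  Distance 6: (x=1, y=0), (x=3, y=0), (x=5, y=0), (x=0, y=1), (x=6, y=1)
  Distance 7: (x=0, y=0), (x=6, y=0)
Total reachable: 34 (grid has 34 open cells total)

Answer: Reachable cells: 34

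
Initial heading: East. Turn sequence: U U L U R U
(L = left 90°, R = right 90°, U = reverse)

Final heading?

Start: East
  U (U-turn (180°)) -> West
  U (U-turn (180°)) -> East
  L (left (90° counter-clockwise)) -> North
  U (U-turn (180°)) -> South
  R (right (90° clockwise)) -> West
  U (U-turn (180°)) -> East
Final: East

Answer: Final heading: East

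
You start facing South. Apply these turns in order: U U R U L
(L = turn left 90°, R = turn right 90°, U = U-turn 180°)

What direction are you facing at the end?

Start: South
  U (U-turn (180°)) -> North
  U (U-turn (180°)) -> South
  R (right (90° clockwise)) -> West
  U (U-turn (180°)) -> East
  L (left (90° counter-clockwise)) -> North
Final: North

Answer: Final heading: North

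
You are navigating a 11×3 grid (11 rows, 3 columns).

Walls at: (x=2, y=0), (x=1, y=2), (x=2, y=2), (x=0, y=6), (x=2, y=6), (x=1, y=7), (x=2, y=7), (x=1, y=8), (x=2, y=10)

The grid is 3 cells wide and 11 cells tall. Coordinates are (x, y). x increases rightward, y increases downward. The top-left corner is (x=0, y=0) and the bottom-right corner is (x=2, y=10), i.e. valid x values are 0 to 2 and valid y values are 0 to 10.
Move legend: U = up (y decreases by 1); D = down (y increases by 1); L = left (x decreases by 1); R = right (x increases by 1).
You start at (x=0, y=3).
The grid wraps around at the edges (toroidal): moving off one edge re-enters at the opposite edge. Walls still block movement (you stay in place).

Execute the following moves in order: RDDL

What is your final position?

Start: (x=0, y=3)
  R (right): (x=0, y=3) -> (x=1, y=3)
  D (down): (x=1, y=3) -> (x=1, y=4)
  D (down): (x=1, y=4) -> (x=1, y=5)
  L (left): (x=1, y=5) -> (x=0, y=5)
Final: (x=0, y=5)

Answer: Final position: (x=0, y=5)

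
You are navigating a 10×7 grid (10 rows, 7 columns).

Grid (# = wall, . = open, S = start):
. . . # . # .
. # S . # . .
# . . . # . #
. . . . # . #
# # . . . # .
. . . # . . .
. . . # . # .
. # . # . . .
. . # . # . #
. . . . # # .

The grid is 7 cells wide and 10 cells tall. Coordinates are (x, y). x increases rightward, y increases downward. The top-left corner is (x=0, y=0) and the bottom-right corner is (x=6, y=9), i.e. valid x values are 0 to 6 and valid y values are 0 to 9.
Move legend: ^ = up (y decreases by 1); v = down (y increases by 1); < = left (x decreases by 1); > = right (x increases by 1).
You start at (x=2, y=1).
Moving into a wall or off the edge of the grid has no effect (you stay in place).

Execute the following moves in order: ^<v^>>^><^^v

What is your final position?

Start: (x=2, y=1)
  ^ (up): (x=2, y=1) -> (x=2, y=0)
  < (left): (x=2, y=0) -> (x=1, y=0)
  v (down): blocked, stay at (x=1, y=0)
  ^ (up): blocked, stay at (x=1, y=0)
  > (right): (x=1, y=0) -> (x=2, y=0)
  > (right): blocked, stay at (x=2, y=0)
  ^ (up): blocked, stay at (x=2, y=0)
  > (right): blocked, stay at (x=2, y=0)
  < (left): (x=2, y=0) -> (x=1, y=0)
  ^ (up): blocked, stay at (x=1, y=0)
  ^ (up): blocked, stay at (x=1, y=0)
  v (down): blocked, stay at (x=1, y=0)
Final: (x=1, y=0)

Answer: Final position: (x=1, y=0)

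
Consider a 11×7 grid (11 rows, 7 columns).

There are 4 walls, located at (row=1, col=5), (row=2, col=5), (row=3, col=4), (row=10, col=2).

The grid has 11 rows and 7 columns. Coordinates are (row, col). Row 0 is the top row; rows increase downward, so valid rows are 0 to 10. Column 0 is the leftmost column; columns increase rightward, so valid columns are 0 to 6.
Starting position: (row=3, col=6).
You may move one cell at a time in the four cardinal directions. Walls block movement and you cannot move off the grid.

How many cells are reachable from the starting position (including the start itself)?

Answer: Reachable cells: 73

Derivation:
BFS flood-fill from (row=3, col=6):
  Distance 0: (row=3, col=6)
  Distance 1: (row=2, col=6), (row=3, col=5), (row=4, col=6)
  Distance 2: (row=1, col=6), (row=4, col=5), (row=5, col=6)
  Distance 3: (row=0, col=6), (row=4, col=4), (row=5, col=5), (row=6, col=6)
  Distance 4: (row=0, col=5), (row=4, col=3), (row=5, col=4), (row=6, col=5), (row=7, col=6)
  Distance 5: (row=0, col=4), (row=3, col=3), (row=4, col=2), (row=5, col=3), (row=6, col=4), (row=7, col=5), (row=8, col=6)
  Distance 6: (row=0, col=3), (row=1, col=4), (row=2, col=3), (row=3, col=2), (row=4, col=1), (row=5, col=2), (row=6, col=3), (row=7, col=4), (row=8, col=5), (row=9, col=6)
  Distance 7: (row=0, col=2), (row=1, col=3), (row=2, col=2), (row=2, col=4), (row=3, col=1), (row=4, col=0), (row=5, col=1), (row=6, col=2), (row=7, col=3), (row=8, col=4), (row=9, col=5), (row=10, col=6)
  Distance 8: (row=0, col=1), (row=1, col=2), (row=2, col=1), (row=3, col=0), (row=5, col=0), (row=6, col=1), (row=7, col=2), (row=8, col=3), (row=9, col=4), (row=10, col=5)
  Distance 9: (row=0, col=0), (row=1, col=1), (row=2, col=0), (row=6, col=0), (row=7, col=1), (row=8, col=2), (row=9, col=3), (row=10, col=4)
  Distance 10: (row=1, col=0), (row=7, col=0), (row=8, col=1), (row=9, col=2), (row=10, col=3)
  Distance 11: (row=8, col=0), (row=9, col=1)
  Distance 12: (row=9, col=0), (row=10, col=1)
  Distance 13: (row=10, col=0)
Total reachable: 73 (grid has 73 open cells total)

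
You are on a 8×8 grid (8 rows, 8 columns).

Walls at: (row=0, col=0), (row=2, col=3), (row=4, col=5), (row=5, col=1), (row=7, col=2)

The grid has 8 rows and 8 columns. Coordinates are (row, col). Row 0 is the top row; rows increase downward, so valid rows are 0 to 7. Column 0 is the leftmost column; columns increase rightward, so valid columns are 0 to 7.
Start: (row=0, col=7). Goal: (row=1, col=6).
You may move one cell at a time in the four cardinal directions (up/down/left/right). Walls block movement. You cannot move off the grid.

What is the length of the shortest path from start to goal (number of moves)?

Answer: Shortest path length: 2

Derivation:
BFS from (row=0, col=7) until reaching (row=1, col=6):
  Distance 0: (row=0, col=7)
  Distance 1: (row=0, col=6), (row=1, col=7)
  Distance 2: (row=0, col=5), (row=1, col=6), (row=2, col=7)  <- goal reached here
One shortest path (2 moves): (row=0, col=7) -> (row=0, col=6) -> (row=1, col=6)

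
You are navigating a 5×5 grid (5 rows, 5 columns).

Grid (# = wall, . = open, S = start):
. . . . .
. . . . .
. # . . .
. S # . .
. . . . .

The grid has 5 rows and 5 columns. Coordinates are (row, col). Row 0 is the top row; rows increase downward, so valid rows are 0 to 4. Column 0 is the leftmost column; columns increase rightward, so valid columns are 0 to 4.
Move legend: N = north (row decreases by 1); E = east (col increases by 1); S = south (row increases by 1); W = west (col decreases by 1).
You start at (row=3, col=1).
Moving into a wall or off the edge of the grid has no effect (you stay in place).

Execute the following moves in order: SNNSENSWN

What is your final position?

Answer: Final position: (row=3, col=1)

Derivation:
Start: (row=3, col=1)
  S (south): (row=3, col=1) -> (row=4, col=1)
  N (north): (row=4, col=1) -> (row=3, col=1)
  N (north): blocked, stay at (row=3, col=1)
  S (south): (row=3, col=1) -> (row=4, col=1)
  E (east): (row=4, col=1) -> (row=4, col=2)
  N (north): blocked, stay at (row=4, col=2)
  S (south): blocked, stay at (row=4, col=2)
  W (west): (row=4, col=2) -> (row=4, col=1)
  N (north): (row=4, col=1) -> (row=3, col=1)
Final: (row=3, col=1)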